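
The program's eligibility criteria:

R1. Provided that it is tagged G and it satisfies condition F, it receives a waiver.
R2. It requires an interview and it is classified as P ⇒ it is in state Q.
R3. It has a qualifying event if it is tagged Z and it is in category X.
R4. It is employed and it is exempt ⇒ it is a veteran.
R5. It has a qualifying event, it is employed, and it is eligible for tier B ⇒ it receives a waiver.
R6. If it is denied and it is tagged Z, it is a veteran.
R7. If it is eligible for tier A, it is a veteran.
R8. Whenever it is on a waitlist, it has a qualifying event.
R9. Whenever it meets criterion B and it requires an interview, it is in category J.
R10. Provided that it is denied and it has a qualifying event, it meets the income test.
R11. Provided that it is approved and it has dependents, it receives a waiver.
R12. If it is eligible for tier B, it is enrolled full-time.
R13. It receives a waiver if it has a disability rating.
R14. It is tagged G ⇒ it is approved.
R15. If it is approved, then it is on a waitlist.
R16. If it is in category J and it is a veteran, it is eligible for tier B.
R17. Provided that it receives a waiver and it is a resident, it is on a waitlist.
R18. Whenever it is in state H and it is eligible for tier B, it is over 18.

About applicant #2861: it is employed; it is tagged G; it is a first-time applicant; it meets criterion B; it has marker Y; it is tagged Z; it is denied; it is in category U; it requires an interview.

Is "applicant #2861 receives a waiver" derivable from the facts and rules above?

Yes

By R6 (it is denied, it is tagged Z): it is a veteran.
By R9 (it meets criterion B, it requires an interview): it is in category J.
By R14 (it is tagged G): it is approved.
By R15 (it is approved): it is on a waitlist.
By R16 (it is in category J, it is a veteran): it is eligible for tier B.
By R8 (it is on a waitlist): it has a qualifying event.
By R5 (it has a qualifying event, it is employed, it is eligible for tier B): it receives a waiver.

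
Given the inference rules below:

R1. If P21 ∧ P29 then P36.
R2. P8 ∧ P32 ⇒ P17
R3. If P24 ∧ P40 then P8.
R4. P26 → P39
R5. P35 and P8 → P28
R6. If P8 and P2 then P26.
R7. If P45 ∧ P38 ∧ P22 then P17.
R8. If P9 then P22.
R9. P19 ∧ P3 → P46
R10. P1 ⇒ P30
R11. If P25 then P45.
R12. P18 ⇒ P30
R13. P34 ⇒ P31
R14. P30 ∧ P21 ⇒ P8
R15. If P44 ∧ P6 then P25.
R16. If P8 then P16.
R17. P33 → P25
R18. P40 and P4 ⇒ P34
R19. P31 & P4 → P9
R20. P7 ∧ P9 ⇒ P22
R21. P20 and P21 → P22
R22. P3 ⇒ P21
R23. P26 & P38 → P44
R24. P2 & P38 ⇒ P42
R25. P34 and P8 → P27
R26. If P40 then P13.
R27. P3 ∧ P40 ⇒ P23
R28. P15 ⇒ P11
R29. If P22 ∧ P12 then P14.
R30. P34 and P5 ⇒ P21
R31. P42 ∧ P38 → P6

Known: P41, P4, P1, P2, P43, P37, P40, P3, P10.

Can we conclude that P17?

No

Forward chaining from the given facts derives: P30, P34, P21, P13, P23, P31, P8, P16, P9, P27, P26, P22, P39.
Rules concluding P17: R2 needs P32; R7 needs P45 — none of these are established.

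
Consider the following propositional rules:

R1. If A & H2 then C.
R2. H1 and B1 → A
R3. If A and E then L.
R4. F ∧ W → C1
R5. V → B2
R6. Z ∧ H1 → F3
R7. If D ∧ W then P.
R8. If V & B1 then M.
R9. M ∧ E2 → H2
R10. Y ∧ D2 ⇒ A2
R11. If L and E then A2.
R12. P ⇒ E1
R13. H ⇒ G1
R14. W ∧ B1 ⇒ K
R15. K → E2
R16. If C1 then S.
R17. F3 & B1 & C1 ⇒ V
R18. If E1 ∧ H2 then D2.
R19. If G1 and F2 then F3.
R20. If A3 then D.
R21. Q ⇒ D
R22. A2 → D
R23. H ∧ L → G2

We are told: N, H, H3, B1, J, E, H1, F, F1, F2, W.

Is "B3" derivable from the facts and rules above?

No

Forward chaining from the given facts derives: A, L, C1, A2, G1, K, E2, S, F3, D, G2, P, E1, V, B2, M, H2, D2, C.
No rule has B3 as its conclusion, and it is not among the given facts.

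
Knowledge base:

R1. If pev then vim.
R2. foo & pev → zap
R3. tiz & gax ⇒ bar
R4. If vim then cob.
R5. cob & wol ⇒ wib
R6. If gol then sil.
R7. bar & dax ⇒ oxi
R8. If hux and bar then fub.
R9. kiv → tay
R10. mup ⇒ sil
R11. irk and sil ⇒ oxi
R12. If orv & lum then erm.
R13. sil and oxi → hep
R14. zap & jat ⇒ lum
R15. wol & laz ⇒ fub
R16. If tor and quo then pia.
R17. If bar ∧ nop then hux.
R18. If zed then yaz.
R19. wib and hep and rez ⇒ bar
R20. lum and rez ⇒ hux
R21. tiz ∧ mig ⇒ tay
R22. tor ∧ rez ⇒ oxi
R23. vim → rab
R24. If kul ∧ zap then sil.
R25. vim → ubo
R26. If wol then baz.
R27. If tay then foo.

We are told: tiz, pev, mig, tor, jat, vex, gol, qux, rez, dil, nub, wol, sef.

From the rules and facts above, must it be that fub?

vim  (by R1: pev)
cob  (by R4: vim)
wib  (by R5: cob, wol)
sil  (by R6: gol)
tay  (by R21: tiz, mig)
oxi  (by R22: tor, rez)
foo  (by R27: tay)
zap  (by R2: foo, pev)
hep  (by R13: sil, oxi)
lum  (by R14: zap, jat)
bar  (by R19: wib, hep, rez)
hux  (by R20: lum, rez)
fub  (by R8: hux, bar)

Yes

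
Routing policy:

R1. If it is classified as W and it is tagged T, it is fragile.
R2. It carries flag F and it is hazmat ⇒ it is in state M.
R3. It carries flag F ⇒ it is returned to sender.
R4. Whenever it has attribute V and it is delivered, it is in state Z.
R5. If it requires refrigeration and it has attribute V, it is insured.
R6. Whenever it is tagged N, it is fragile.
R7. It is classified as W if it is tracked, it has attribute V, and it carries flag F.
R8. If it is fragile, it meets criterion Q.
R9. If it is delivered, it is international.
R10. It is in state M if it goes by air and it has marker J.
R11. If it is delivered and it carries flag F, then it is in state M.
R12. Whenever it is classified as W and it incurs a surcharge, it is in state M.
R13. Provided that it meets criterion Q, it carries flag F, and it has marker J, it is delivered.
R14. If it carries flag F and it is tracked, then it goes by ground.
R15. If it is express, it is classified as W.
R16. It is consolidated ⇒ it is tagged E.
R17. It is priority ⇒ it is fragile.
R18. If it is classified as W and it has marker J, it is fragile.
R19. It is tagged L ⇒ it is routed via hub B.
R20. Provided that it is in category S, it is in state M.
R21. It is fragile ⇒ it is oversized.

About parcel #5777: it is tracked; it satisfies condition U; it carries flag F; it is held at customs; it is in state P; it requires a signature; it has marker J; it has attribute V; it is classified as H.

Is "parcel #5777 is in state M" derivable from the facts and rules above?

By R7 (it is tracked, it has attribute V, it carries flag F): it is classified as W.
By R18 (it is classified as W, it has marker J): it is fragile.
By R8 (it is fragile): it meets criterion Q.
By R13 (it meets criterion Q, it carries flag F, it has marker J): it is delivered.
By R11 (it is delivered, it carries flag F): it is in state M.

Yes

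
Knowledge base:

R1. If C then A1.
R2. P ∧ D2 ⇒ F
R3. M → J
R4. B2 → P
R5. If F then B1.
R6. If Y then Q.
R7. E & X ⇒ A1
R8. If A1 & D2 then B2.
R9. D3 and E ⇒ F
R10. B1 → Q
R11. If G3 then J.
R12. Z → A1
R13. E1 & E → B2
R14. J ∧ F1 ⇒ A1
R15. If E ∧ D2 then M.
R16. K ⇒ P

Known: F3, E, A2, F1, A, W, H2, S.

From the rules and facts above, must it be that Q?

Forward chaining from the given facts derives: nothing new.
Rules concluding Q: R6 needs Y; R10 needs B1 — none of these are established.

No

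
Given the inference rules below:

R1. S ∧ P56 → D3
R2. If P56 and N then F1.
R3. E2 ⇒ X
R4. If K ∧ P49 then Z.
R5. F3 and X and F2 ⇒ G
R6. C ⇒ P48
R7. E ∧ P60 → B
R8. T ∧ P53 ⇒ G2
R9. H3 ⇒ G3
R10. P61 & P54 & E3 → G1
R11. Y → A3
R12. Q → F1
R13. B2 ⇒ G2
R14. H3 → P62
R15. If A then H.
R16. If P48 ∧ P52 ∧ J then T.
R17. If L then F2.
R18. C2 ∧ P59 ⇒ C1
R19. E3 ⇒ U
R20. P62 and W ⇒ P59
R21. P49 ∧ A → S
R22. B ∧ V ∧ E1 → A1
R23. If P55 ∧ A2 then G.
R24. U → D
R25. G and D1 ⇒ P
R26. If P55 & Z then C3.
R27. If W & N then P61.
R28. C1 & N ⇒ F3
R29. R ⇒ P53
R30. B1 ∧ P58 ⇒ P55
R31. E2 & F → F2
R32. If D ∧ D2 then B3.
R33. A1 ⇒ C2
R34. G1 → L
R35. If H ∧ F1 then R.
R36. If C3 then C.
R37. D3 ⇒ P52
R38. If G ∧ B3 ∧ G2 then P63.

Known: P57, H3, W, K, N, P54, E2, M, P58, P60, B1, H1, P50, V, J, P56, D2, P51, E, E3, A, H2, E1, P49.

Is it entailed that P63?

F1  (by R2: P56, N)
X  (by R3: E2)
Z  (by R4: K, P49)
B  (by R7: E, P60)
P62  (by R14: H3)
H  (by R15: A)
U  (by R19: E3)
P59  (by R20: P62, W)
S  (by R21: P49, A)
A1  (by R22: B, V, E1)
D  (by R24: U)
P61  (by R27: W, N)
P55  (by R30: B1, P58)
B3  (by R32: D, D2)
C2  (by R33: A1)
R  (by R35: H, F1)
D3  (by R1: S, P56)
G1  (by R10: P61, P54, E3)
C1  (by R18: C2, P59)
C3  (by R26: P55, Z)
F3  (by R28: C1, N)
P53  (by R29: R)
L  (by R34: G1)
C  (by R36: C3)
P52  (by R37: D3)
P48  (by R6: C)
T  (by R16: P48, P52, J)
F2  (by R17: L)
G  (by R5: F3, X, F2)
G2  (by R8: T, P53)
P63  (by R38: G, B3, G2)

Yes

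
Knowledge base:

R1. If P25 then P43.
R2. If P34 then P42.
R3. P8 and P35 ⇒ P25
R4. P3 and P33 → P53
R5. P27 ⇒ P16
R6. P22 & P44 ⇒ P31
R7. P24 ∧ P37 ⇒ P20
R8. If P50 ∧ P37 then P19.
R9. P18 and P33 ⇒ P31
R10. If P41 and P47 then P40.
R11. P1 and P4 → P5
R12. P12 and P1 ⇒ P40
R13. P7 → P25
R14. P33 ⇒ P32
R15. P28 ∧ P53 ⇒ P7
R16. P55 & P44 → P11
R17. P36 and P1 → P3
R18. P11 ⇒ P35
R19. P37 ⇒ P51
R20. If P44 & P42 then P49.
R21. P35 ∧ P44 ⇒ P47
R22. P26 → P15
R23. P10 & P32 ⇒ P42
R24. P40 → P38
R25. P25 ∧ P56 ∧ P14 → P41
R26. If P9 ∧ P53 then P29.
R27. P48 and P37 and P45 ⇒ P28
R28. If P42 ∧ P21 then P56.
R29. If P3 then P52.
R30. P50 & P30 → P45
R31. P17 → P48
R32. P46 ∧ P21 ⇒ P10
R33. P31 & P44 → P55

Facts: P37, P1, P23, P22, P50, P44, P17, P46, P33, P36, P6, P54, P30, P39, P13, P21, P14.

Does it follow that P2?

Forward chaining from the given facts derives: P31, P19, P32, P3, P51, P52, P45, P48, P10, P55, P53, P11, P35, P47, P42, P28, P56, P7, P49, P25, P41, P43, P40, P38.
No rule has P2 as its conclusion, and it is not among the given facts.

No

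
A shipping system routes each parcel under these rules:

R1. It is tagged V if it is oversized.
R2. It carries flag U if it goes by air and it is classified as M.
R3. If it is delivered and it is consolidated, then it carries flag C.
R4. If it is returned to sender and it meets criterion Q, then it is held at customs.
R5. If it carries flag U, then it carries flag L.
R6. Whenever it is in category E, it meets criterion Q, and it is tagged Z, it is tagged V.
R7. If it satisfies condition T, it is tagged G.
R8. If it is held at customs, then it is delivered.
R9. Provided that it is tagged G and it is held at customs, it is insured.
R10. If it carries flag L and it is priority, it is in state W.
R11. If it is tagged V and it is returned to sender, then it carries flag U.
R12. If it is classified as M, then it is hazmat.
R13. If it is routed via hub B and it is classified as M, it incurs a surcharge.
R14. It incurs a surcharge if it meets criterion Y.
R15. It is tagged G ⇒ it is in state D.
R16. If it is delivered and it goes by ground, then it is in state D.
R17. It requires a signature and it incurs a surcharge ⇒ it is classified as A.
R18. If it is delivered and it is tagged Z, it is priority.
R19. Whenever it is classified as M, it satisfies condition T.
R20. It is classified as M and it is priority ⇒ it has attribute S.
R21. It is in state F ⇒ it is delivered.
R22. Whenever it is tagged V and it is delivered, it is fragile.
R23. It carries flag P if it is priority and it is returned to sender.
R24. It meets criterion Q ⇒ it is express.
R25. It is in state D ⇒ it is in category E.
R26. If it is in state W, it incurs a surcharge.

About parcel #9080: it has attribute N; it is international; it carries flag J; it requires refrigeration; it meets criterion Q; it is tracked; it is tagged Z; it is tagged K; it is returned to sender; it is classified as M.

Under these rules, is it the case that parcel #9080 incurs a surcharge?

By R4 (it is returned to sender, it meets criterion Q): it is held at customs.
By R8 (it is held at customs): it is delivered.
By R18 (it is delivered, it is tagged Z): it is priority.
By R19 (it is classified as M): it satisfies condition T.
By R7 (it satisfies condition T): it is tagged G.
By R15 (it is tagged G): it is in state D.
By R25 (it is in state D): it is in category E.
By R6 (it is in category E, it meets criterion Q, it is tagged Z): it is tagged V.
By R11 (it is tagged V, it is returned to sender): it carries flag U.
By R5 (it carries flag U): it carries flag L.
By R10 (it carries flag L, it is priority): it is in state W.
By R26 (it is in state W): it incurs a surcharge.

Yes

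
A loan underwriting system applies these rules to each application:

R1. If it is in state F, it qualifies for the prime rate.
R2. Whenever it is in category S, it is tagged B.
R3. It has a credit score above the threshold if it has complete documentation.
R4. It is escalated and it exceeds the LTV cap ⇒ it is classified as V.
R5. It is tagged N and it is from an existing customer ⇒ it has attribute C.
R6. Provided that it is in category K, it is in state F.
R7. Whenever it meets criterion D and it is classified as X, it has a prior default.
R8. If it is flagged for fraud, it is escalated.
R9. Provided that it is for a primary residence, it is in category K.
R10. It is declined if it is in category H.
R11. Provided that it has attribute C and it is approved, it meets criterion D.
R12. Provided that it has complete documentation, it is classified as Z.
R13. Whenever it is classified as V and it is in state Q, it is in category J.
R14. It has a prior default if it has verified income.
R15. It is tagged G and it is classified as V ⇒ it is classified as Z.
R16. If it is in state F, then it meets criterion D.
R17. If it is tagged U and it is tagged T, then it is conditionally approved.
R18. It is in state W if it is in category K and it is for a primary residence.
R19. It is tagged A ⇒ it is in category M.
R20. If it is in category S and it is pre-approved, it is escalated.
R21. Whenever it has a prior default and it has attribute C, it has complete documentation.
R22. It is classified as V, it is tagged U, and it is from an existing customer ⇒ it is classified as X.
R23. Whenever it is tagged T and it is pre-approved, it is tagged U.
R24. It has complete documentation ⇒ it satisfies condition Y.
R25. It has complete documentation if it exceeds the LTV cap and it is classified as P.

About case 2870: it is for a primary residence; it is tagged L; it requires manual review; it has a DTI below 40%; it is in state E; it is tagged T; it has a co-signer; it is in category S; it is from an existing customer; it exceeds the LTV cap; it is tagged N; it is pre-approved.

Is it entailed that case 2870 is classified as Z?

Yes

By R5 (it is tagged N, it is from an existing customer): it has attribute C.
By R9 (it is for a primary residence): it is in category K.
By R20 (it is in category S, it is pre-approved): it is escalated.
By R23 (it is tagged T, it is pre-approved): it is tagged U.
By R4 (it is escalated, it exceeds the LTV cap): it is classified as V.
By R6 (it is in category K): it is in state F.
By R16 (it is in state F): it meets criterion D.
By R22 (it is classified as V, it is tagged U, it is from an existing customer): it is classified as X.
By R7 (it meets criterion D, it is classified as X): it has a prior default.
By R21 (it has a prior default, it has attribute C): it has complete documentation.
By R12 (it has complete documentation): it is classified as Z.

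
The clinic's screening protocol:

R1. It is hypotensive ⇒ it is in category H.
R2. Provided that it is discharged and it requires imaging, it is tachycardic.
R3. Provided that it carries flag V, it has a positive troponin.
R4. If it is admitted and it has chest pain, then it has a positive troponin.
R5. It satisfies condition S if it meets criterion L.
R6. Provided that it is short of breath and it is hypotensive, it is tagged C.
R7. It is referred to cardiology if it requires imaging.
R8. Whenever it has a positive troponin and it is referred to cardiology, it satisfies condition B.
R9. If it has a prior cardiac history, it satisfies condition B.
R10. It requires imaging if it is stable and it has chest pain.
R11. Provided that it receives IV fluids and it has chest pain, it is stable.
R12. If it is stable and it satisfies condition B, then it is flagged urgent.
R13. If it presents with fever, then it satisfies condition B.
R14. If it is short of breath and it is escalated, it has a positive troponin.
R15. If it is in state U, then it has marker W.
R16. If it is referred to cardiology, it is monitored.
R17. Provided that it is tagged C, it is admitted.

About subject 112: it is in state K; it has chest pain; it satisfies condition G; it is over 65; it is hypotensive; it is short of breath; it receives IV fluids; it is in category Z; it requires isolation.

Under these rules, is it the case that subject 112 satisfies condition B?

Yes

By R6 (it is short of breath, it is hypotensive): it is tagged C.
By R11 (it receives IV fluids, it has chest pain): it is stable.
By R17 (it is tagged C): it is admitted.
By R4 (it is admitted, it has chest pain): it has a positive troponin.
By R10 (it is stable, it has chest pain): it requires imaging.
By R7 (it requires imaging): it is referred to cardiology.
By R8 (it has a positive troponin, it is referred to cardiology): it satisfies condition B.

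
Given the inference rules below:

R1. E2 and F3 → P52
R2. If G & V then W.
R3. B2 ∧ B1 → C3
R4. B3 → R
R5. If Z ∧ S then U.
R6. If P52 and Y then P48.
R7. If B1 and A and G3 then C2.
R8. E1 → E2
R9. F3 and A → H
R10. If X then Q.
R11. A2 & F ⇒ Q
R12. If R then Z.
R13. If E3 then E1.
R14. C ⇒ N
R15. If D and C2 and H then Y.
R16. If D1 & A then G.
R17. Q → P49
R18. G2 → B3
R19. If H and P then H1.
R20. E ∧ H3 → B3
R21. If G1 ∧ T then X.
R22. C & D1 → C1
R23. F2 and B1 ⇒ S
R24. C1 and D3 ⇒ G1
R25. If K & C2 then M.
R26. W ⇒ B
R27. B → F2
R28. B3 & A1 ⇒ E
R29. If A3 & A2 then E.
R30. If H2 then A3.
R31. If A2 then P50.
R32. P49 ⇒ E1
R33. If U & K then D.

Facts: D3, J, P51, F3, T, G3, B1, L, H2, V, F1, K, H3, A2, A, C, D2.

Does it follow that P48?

Forward chaining from the given facts derives: C2, H, N, M, A3, P50, E, B3, R, Z.
The only rule concluding P48 is R6, which needs P52; that is never established.

No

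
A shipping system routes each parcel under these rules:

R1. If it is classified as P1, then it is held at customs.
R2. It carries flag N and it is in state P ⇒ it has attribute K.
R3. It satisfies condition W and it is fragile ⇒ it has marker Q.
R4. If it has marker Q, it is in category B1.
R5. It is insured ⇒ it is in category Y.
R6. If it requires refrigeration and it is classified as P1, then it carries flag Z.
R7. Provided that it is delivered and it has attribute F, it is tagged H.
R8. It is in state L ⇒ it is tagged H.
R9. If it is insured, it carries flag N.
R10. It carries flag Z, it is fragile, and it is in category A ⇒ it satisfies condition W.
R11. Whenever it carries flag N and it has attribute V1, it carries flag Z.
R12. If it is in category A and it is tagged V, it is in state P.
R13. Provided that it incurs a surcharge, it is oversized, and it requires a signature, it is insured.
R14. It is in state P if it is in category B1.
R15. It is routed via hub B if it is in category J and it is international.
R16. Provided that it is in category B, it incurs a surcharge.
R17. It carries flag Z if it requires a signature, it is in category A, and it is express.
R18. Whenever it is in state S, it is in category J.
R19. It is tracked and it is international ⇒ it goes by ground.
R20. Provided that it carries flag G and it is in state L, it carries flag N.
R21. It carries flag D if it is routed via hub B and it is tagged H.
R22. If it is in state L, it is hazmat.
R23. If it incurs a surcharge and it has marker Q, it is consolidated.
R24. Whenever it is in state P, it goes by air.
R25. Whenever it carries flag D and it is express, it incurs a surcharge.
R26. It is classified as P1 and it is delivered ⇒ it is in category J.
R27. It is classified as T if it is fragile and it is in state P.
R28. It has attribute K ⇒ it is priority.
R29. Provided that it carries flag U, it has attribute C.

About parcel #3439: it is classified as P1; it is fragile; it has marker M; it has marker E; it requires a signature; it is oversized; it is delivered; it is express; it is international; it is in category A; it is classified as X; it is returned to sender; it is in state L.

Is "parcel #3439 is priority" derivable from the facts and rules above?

By R8 (it is in state L): it is tagged H.
By R17 (it requires a signature, it is in category A, it is express): it carries flag Z.
By R26 (it is classified as P1, it is delivered): it is in category J.
By R10 (it carries flag Z, it is fragile, it is in category A): it satisfies condition W.
By R15 (it is in category J, it is international): it is routed via hub B.
By R21 (it is routed via hub B, it is tagged H): it carries flag D.
By R25 (it carries flag D, it is express): it incurs a surcharge.
By R3 (it satisfies condition W, it is fragile): it has marker Q.
By R4 (it has marker Q): it is in category B1.
By R13 (it incurs a surcharge, it is oversized, it requires a signature): it is insured.
By R14 (it is in category B1): it is in state P.
By R9 (it is insured): it carries flag N.
By R2 (it carries flag N, it is in state P): it has attribute K.
By R28 (it has attribute K): it is priority.

Yes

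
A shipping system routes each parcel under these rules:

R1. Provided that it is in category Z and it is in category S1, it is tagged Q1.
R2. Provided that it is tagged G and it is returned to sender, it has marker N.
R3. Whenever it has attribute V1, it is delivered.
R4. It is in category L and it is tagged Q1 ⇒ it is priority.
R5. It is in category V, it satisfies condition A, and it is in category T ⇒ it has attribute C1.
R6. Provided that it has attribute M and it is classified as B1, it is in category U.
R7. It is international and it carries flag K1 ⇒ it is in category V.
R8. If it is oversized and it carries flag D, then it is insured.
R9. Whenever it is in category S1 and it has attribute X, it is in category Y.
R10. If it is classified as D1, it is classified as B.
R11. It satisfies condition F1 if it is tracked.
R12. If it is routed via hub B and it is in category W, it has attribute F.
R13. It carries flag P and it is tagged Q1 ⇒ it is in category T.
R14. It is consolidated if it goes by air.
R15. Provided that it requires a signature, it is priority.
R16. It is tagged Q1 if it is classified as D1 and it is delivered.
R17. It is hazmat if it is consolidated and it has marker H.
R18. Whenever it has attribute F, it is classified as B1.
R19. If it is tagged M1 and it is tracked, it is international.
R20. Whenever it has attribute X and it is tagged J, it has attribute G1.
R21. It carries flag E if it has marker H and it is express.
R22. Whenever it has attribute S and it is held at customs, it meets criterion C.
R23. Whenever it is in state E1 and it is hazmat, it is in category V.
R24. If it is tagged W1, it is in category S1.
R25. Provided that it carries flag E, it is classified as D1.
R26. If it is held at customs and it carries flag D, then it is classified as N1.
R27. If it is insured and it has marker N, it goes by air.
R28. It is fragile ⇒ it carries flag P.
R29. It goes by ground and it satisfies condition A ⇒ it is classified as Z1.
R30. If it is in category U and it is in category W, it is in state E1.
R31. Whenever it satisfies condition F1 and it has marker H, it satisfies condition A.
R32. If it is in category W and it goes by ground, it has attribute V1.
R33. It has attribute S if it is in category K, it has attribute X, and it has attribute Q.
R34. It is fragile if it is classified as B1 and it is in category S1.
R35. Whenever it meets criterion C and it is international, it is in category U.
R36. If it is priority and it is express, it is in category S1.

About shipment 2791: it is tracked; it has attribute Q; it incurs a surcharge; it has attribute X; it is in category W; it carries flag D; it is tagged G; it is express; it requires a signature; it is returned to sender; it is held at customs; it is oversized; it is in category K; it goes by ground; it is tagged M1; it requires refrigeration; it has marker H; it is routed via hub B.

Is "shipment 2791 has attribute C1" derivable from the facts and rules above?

By R2 (it is tagged G, it is returned to sender): it has marker N.
By R8 (it is oversized, it carries flag D): it is insured.
By R11 (it is tracked): it satisfies condition F1.
By R12 (it is routed via hub B, it is in category W): it has attribute F.
By R15 (it requires a signature): it is priority.
By R18 (it has attribute F): it is classified as B1.
By R19 (it is tagged M1, it is tracked): it is international.
By R21 (it has marker H, it is express): it carries flag E.
By R25 (it carries flag E): it is classified as D1.
By R27 (it is insured, it has marker N): it goes by air.
By R31 (it satisfies condition F1, it has marker H): it satisfies condition A.
By R32 (it is in category W, it goes by ground): it has attribute V1.
By R33 (it is in category K, it has attribute X, it has attribute Q): it has attribute S.
By R36 (it is priority, it is express): it is in category S1.
By R3 (it has attribute V1): it is delivered.
By R14 (it goes by air): it is consolidated.
By R16 (it is classified as D1, it is delivered): it is tagged Q1.
By R17 (it is consolidated, it has marker H): it is hazmat.
By R22 (it has attribute S, it is held at customs): it meets criterion C.
By R34 (it is classified as B1, it is in category S1): it is fragile.
By R35 (it meets criterion C, it is international): it is in category U.
By R28 (it is fragile): it carries flag P.
By R30 (it is in category U, it is in category W): it is in state E1.
By R13 (it carries flag P, it is tagged Q1): it is in category T.
By R23 (it is in state E1, it is hazmat): it is in category V.
By R5 (it is in category V, it satisfies condition A, it is in category T): it has attribute C1.

Yes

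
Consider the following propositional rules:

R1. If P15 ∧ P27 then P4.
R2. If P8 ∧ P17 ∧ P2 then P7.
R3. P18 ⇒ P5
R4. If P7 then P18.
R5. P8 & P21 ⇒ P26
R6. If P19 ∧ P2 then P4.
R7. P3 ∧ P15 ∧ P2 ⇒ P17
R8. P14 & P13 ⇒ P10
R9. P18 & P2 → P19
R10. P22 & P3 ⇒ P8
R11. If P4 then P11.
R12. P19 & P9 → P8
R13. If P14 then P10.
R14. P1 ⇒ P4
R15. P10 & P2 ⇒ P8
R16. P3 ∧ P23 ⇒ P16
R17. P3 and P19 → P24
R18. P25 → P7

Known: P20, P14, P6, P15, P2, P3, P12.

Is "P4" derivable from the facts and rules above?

Yes

P17  (by R7: P3, P15, P2)
P10  (by R13: P14)
P8  (by R15: P10, P2)
P7  (by R2: P8, P17, P2)
P18  (by R4: P7)
P19  (by R9: P18, P2)
P4  (by R6: P19, P2)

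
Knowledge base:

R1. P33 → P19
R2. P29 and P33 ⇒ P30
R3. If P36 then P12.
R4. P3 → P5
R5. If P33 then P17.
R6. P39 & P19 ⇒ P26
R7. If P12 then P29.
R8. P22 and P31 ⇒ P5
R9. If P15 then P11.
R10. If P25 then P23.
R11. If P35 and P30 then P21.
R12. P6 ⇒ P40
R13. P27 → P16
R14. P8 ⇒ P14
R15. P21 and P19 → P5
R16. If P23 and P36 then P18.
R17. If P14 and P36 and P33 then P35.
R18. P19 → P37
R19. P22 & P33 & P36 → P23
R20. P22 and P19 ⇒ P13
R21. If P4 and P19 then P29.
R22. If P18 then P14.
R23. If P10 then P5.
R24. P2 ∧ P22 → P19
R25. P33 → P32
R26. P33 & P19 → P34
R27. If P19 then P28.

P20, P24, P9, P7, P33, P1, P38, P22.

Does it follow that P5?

Forward chaining from the given facts derives: P19, P17, P37, P13, P32, P34, P28.
Rules concluding P5: R4 needs P3; R8 needs P31; R15 needs P21; R23 needs P10 — none of these are established.

No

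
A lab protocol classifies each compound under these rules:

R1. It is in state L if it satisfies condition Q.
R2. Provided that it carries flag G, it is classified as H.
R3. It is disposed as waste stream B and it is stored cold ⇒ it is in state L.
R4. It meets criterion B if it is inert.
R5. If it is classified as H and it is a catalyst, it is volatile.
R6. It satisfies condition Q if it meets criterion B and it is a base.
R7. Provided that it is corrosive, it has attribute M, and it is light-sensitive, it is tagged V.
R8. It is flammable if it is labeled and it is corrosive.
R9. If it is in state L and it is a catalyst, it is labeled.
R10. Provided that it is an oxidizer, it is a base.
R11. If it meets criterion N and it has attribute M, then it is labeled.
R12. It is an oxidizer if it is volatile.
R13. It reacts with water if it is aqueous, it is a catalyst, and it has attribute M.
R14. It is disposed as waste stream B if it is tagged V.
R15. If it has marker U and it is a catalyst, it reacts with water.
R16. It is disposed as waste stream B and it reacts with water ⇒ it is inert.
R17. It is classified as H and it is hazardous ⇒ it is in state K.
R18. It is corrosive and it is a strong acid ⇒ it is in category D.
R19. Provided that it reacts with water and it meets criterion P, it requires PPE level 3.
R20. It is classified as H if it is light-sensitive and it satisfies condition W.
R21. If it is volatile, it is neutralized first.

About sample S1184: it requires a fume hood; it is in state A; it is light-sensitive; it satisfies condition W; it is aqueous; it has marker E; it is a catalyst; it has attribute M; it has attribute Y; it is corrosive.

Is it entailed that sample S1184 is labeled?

Yes

By R7 (it is corrosive, it has attribute M, it is light-sensitive): it is tagged V.
By R13 (it is aqueous, it is a catalyst, it has attribute M): it reacts with water.
By R14 (it is tagged V): it is disposed as waste stream B.
By R16 (it is disposed as waste stream B, it reacts with water): it is inert.
By R20 (it is light-sensitive, it satisfies condition W): it is classified as H.
By R4 (it is inert): it meets criterion B.
By R5 (it is classified as H, it is a catalyst): it is volatile.
By R12 (it is volatile): it is an oxidizer.
By R10 (it is an oxidizer): it is a base.
By R6 (it meets criterion B, it is a base): it satisfies condition Q.
By R1 (it satisfies condition Q): it is in state L.
By R9 (it is in state L, it is a catalyst): it is labeled.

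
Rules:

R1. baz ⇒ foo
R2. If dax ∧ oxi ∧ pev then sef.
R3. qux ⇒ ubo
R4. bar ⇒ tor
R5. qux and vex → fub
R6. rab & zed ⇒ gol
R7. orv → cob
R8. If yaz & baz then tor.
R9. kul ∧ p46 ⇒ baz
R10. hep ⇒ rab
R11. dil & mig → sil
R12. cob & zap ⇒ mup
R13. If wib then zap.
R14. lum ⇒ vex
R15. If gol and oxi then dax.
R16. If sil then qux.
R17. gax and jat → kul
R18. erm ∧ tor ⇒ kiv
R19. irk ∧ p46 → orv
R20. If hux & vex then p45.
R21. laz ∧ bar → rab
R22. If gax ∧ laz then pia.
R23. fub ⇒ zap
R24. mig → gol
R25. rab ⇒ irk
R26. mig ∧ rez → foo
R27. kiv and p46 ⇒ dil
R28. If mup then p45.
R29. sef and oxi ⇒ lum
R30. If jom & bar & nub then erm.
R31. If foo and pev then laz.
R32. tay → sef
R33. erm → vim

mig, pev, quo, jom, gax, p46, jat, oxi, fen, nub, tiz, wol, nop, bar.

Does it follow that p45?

Yes

tor  (by R4: bar)
kul  (by R17: gax, jat)
gol  (by R24: mig)
erm  (by R30: jom, bar, nub)
baz  (by R9: kul, p46)
dax  (by R15: gol, oxi)
kiv  (by R18: erm, tor)
dil  (by R27: kiv, p46)
foo  (by R1: baz)
sef  (by R2: dax, oxi, pev)
sil  (by R11: dil, mig)
qux  (by R16: sil)
lum  (by R29: sef, oxi)
laz  (by R31: foo, pev)
vex  (by R14: lum)
rab  (by R21: laz, bar)
irk  (by R25: rab)
fub  (by R5: qux, vex)
orv  (by R19: irk, p46)
zap  (by R23: fub)
cob  (by R7: orv)
mup  (by R12: cob, zap)
p45  (by R28: mup)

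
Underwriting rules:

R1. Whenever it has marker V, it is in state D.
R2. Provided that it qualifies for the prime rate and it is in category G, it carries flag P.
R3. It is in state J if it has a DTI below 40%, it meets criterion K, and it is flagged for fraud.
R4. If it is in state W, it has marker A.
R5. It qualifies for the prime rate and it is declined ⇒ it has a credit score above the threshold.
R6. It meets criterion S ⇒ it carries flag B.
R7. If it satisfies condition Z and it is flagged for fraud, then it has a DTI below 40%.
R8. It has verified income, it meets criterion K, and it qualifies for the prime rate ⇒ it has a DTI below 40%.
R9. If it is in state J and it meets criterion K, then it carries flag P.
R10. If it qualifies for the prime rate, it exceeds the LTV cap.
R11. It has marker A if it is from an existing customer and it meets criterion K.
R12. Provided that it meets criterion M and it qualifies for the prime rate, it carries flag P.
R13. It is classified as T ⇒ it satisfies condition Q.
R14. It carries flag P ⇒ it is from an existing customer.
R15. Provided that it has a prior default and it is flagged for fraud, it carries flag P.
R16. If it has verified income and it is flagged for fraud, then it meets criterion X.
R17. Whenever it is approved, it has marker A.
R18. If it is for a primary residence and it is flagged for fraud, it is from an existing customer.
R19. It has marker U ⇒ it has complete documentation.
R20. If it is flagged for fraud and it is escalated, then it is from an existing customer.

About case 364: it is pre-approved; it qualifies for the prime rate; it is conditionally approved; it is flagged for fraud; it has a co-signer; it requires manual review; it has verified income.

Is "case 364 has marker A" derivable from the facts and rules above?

No

Forward chaining from the given facts derives: exceeds the LTV cap, meets criterion X.
Rules concluding "it has marker A": R4 needs "it is in state W"; R11 needs "it is from an existing customer"; R17 needs "it is approved" — none of these are established.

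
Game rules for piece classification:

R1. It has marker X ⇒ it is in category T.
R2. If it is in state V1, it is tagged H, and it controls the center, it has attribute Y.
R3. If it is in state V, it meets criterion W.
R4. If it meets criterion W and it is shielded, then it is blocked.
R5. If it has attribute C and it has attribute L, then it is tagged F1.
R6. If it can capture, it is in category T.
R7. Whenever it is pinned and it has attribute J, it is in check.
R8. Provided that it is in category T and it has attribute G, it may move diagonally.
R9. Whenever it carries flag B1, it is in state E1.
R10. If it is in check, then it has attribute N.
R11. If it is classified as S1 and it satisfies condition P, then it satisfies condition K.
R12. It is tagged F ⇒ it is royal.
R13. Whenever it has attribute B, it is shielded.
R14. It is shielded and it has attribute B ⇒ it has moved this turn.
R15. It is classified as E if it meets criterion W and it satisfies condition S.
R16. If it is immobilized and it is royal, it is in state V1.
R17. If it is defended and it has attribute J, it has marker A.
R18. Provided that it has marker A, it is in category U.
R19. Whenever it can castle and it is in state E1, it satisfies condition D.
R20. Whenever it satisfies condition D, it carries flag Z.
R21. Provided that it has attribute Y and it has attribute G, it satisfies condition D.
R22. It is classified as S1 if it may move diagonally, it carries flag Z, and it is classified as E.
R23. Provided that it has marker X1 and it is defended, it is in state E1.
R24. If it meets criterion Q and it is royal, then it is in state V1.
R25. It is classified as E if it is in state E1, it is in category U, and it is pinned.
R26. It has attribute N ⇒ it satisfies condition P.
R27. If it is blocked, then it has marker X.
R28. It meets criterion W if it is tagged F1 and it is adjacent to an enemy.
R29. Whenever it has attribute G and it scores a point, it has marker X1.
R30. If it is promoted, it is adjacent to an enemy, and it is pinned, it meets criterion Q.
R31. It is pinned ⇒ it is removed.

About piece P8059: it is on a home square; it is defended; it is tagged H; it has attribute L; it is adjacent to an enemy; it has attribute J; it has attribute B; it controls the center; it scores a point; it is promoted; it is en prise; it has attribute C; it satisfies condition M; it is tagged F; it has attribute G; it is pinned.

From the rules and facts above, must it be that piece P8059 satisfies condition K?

Yes

By R5 (it has attribute C, it has attribute L): it is tagged F1.
By R7 (it is pinned, it has attribute J): it is in check.
By R10 (it is in check): it has attribute N.
By R12 (it is tagged F): it is royal.
By R13 (it has attribute B): it is shielded.
By R17 (it is defended, it has attribute J): it has marker A.
By R18 (it has marker A): it is in category U.
By R26 (it has attribute N): it satisfies condition P.
By R28 (it is tagged F1, it is adjacent to an enemy): it meets criterion W.
By R29 (it has attribute G, it scores a point): it has marker X1.
By R30 (it is promoted, it is adjacent to an enemy, it is pinned): it meets criterion Q.
By R4 (it meets criterion W, it is shielded): it is blocked.
By R23 (it has marker X1, it is defended): it is in state E1.
By R24 (it meets criterion Q, it is royal): it is in state V1.
By R25 (it is in state E1, it is in category U, it is pinned): it is classified as E.
By R27 (it is blocked): it has marker X.
By R1 (it has marker X): it is in category T.
By R2 (it is in state V1, it is tagged H, it controls the center): it has attribute Y.
By R8 (it is in category T, it has attribute G): it may move diagonally.
By R21 (it has attribute Y, it has attribute G): it satisfies condition D.
By R20 (it satisfies condition D): it carries flag Z.
By R22 (it may move diagonally, it carries flag Z, it is classified as E): it is classified as S1.
By R11 (it is classified as S1, it satisfies condition P): it satisfies condition K.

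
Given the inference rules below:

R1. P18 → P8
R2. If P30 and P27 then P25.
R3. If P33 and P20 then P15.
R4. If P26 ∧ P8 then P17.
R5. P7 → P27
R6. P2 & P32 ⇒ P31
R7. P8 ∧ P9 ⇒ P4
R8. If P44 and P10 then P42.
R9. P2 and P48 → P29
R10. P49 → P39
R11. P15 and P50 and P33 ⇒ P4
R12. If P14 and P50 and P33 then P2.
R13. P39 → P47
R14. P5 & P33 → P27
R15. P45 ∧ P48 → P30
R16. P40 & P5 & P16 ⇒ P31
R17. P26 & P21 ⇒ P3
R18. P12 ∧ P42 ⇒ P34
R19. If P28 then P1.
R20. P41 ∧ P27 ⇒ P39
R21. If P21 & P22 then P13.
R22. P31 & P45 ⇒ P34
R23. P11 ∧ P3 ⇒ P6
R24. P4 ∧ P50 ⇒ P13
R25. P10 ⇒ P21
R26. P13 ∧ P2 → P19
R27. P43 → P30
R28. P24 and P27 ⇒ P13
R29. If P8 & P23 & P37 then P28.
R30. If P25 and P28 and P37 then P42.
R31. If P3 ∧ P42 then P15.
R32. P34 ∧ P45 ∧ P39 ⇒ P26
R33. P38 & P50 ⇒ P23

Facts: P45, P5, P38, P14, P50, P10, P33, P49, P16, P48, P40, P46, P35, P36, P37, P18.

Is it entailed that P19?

Yes

P8  (by R1: P18)
P39  (by R10: P49)
P2  (by R12: P14, P50, P33)
P27  (by R14: P5, P33)
P30  (by R15: P45, P48)
P31  (by R16: P40, P5, P16)
P34  (by R22: P31, P45)
P21  (by R25: P10)
P26  (by R32: P34, P45, P39)
P23  (by R33: P38, P50)
P25  (by R2: P30, P27)
P3  (by R17: P26, P21)
P28  (by R29: P8, P23, P37)
P42  (by R30: P25, P28, P37)
P15  (by R31: P3, P42)
P4  (by R11: P15, P50, P33)
P13  (by R24: P4, P50)
P19  (by R26: P13, P2)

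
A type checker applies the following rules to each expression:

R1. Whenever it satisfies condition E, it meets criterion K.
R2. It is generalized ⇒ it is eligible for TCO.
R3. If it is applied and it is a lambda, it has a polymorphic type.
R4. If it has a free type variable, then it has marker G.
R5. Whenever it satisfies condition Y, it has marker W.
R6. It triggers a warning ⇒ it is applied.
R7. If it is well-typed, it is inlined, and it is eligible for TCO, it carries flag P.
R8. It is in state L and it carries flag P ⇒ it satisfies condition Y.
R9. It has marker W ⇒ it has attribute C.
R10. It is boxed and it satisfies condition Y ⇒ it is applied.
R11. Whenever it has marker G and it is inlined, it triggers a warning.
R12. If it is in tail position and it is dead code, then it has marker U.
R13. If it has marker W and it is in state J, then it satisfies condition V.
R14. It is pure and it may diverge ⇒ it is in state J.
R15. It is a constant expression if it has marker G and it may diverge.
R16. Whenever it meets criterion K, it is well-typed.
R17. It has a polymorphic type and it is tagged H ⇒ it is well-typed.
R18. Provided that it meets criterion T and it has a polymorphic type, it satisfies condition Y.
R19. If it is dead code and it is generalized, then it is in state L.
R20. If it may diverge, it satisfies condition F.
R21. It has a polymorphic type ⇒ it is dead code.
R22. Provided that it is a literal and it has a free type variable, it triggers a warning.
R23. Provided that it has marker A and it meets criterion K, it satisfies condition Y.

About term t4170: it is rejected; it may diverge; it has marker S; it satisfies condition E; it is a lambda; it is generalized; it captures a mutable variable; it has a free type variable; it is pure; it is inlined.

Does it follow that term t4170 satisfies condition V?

Yes

By R1 (it satisfies condition E): it meets criterion K.
By R2 (it is generalized): it is eligible for TCO.
By R4 (it has a free type variable): it has marker G.
By R11 (it has marker G, it is inlined): it triggers a warning.
By R14 (it is pure, it may diverge): it is in state J.
By R16 (it meets criterion K): it is well-typed.
By R6 (it triggers a warning): it is applied.
By R7 (it is well-typed, it is inlined, it is eligible for TCO): it carries flag P.
By R3 (it is applied, it is a lambda): it has a polymorphic type.
By R21 (it has a polymorphic type): it is dead code.
By R19 (it is dead code, it is generalized): it is in state L.
By R8 (it is in state L, it carries flag P): it satisfies condition Y.
By R5 (it satisfies condition Y): it has marker W.
By R13 (it has marker W, it is in state J): it satisfies condition V.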